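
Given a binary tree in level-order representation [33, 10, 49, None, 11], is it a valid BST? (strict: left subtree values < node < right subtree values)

Level-order array: [33, 10, 49, None, 11]
Validate using subtree bounds (lo, hi): at each node, require lo < value < hi,
then recurse left with hi=value and right with lo=value.
Preorder trace (stopping at first violation):
  at node 33 with bounds (-inf, +inf): OK
  at node 10 with bounds (-inf, 33): OK
  at node 11 with bounds (10, 33): OK
  at node 49 with bounds (33, +inf): OK
No violation found at any node.
Result: Valid BST


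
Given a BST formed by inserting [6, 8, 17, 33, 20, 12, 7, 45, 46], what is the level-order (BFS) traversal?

Tree insertion order: [6, 8, 17, 33, 20, 12, 7, 45, 46]
Tree (level-order array): [6, None, 8, 7, 17, None, None, 12, 33, None, None, 20, 45, None, None, None, 46]
BFS from the root, enqueuing left then right child of each popped node:
  queue [6] -> pop 6, enqueue [8], visited so far: [6]
  queue [8] -> pop 8, enqueue [7, 17], visited so far: [6, 8]
  queue [7, 17] -> pop 7, enqueue [none], visited so far: [6, 8, 7]
  queue [17] -> pop 17, enqueue [12, 33], visited so far: [6, 8, 7, 17]
  queue [12, 33] -> pop 12, enqueue [none], visited so far: [6, 8, 7, 17, 12]
  queue [33] -> pop 33, enqueue [20, 45], visited so far: [6, 8, 7, 17, 12, 33]
  queue [20, 45] -> pop 20, enqueue [none], visited so far: [6, 8, 7, 17, 12, 33, 20]
  queue [45] -> pop 45, enqueue [46], visited so far: [6, 8, 7, 17, 12, 33, 20, 45]
  queue [46] -> pop 46, enqueue [none], visited so far: [6, 8, 7, 17, 12, 33, 20, 45, 46]
Result: [6, 8, 7, 17, 12, 33, 20, 45, 46]


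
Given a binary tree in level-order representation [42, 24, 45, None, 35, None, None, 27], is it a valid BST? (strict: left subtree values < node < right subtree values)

Level-order array: [42, 24, 45, None, 35, None, None, 27]
Validate using subtree bounds (lo, hi): at each node, require lo < value < hi,
then recurse left with hi=value and right with lo=value.
Preorder trace (stopping at first violation):
  at node 42 with bounds (-inf, +inf): OK
  at node 24 with bounds (-inf, 42): OK
  at node 35 with bounds (24, 42): OK
  at node 27 with bounds (24, 35): OK
  at node 45 with bounds (42, +inf): OK
No violation found at any node.
Result: Valid BST


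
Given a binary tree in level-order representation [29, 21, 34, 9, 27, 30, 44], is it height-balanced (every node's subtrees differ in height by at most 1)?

Tree (level-order array): [29, 21, 34, 9, 27, 30, 44]
Definition: a tree is height-balanced if, at every node, |h(left) - h(right)| <= 1 (empty subtree has height -1).
Bottom-up per-node check:
  node 9: h_left=-1, h_right=-1, diff=0 [OK], height=0
  node 27: h_left=-1, h_right=-1, diff=0 [OK], height=0
  node 21: h_left=0, h_right=0, diff=0 [OK], height=1
  node 30: h_left=-1, h_right=-1, diff=0 [OK], height=0
  node 44: h_left=-1, h_right=-1, diff=0 [OK], height=0
  node 34: h_left=0, h_right=0, diff=0 [OK], height=1
  node 29: h_left=1, h_right=1, diff=0 [OK], height=2
All nodes satisfy the balance condition.
Result: Balanced


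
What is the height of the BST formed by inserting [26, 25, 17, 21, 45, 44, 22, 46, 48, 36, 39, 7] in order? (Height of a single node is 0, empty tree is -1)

Insertion order: [26, 25, 17, 21, 45, 44, 22, 46, 48, 36, 39, 7]
Tree (level-order array): [26, 25, 45, 17, None, 44, 46, 7, 21, 36, None, None, 48, None, None, None, 22, None, 39]
Compute height bottom-up (empty subtree = -1):
  height(7) = 1 + max(-1, -1) = 0
  height(22) = 1 + max(-1, -1) = 0
  height(21) = 1 + max(-1, 0) = 1
  height(17) = 1 + max(0, 1) = 2
  height(25) = 1 + max(2, -1) = 3
  height(39) = 1 + max(-1, -1) = 0
  height(36) = 1 + max(-1, 0) = 1
  height(44) = 1 + max(1, -1) = 2
  height(48) = 1 + max(-1, -1) = 0
  height(46) = 1 + max(-1, 0) = 1
  height(45) = 1 + max(2, 1) = 3
  height(26) = 1 + max(3, 3) = 4
Height = 4


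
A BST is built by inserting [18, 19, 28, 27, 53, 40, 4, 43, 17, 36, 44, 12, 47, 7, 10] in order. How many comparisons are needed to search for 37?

Search path for 37: 18 -> 19 -> 28 -> 53 -> 40 -> 36
Found: False
Comparisons: 6


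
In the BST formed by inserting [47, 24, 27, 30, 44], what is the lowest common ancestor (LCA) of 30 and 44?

Tree insertion order: [47, 24, 27, 30, 44]
Tree (level-order array): [47, 24, None, None, 27, None, 30, None, 44]
In a BST, the LCA of p=30, q=44 is the first node v on the
root-to-leaf path with p <= v <= q (go left if both < v, right if both > v).
Walk from root:
  at 47: both 30 and 44 < 47, go left
  at 24: both 30 and 44 > 24, go right
  at 27: both 30 and 44 > 27, go right
  at 30: 30 <= 30 <= 44, this is the LCA
LCA = 30


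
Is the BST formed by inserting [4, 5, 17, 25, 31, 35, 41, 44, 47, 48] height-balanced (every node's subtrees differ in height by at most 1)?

Tree (level-order array): [4, None, 5, None, 17, None, 25, None, 31, None, 35, None, 41, None, 44, None, 47, None, 48]
Definition: a tree is height-balanced if, at every node, |h(left) - h(right)| <= 1 (empty subtree has height -1).
Bottom-up per-node check:
  node 48: h_left=-1, h_right=-1, diff=0 [OK], height=0
  node 47: h_left=-1, h_right=0, diff=1 [OK], height=1
  node 44: h_left=-1, h_right=1, diff=2 [FAIL (|-1-1|=2 > 1)], height=2
  node 41: h_left=-1, h_right=2, diff=3 [FAIL (|-1-2|=3 > 1)], height=3
  node 35: h_left=-1, h_right=3, diff=4 [FAIL (|-1-3|=4 > 1)], height=4
  node 31: h_left=-1, h_right=4, diff=5 [FAIL (|-1-4|=5 > 1)], height=5
  node 25: h_left=-1, h_right=5, diff=6 [FAIL (|-1-5|=6 > 1)], height=6
  node 17: h_left=-1, h_right=6, diff=7 [FAIL (|-1-6|=7 > 1)], height=7
  node 5: h_left=-1, h_right=7, diff=8 [FAIL (|-1-7|=8 > 1)], height=8
  node 4: h_left=-1, h_right=8, diff=9 [FAIL (|-1-8|=9 > 1)], height=9
Node 44 violates the condition: |-1 - 1| = 2 > 1.
Result: Not balanced


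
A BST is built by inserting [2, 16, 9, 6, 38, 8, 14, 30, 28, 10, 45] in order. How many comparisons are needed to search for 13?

Search path for 13: 2 -> 16 -> 9 -> 14 -> 10
Found: False
Comparisons: 5


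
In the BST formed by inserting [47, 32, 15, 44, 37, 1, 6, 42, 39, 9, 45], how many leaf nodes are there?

Tree built from: [47, 32, 15, 44, 37, 1, 6, 42, 39, 9, 45]
Tree (level-order array): [47, 32, None, 15, 44, 1, None, 37, 45, None, 6, None, 42, None, None, None, 9, 39]
Rule: A leaf has 0 children.
Per-node child counts:
  node 47: 1 child(ren)
  node 32: 2 child(ren)
  node 15: 1 child(ren)
  node 1: 1 child(ren)
  node 6: 1 child(ren)
  node 9: 0 child(ren)
  node 44: 2 child(ren)
  node 37: 1 child(ren)
  node 42: 1 child(ren)
  node 39: 0 child(ren)
  node 45: 0 child(ren)
Matching nodes: [9, 39, 45]
Count of leaf nodes: 3


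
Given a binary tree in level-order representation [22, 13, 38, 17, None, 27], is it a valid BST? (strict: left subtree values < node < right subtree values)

Level-order array: [22, 13, 38, 17, None, 27]
Validate using subtree bounds (lo, hi): at each node, require lo < value < hi,
then recurse left with hi=value and right with lo=value.
Preorder trace (stopping at first violation):
  at node 22 with bounds (-inf, +inf): OK
  at node 13 with bounds (-inf, 22): OK
  at node 17 with bounds (-inf, 13): VIOLATION
Node 17 violates its bound: not (-inf < 17 < 13).
Result: Not a valid BST


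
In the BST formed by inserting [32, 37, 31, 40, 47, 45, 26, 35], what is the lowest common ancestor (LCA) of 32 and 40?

Tree insertion order: [32, 37, 31, 40, 47, 45, 26, 35]
Tree (level-order array): [32, 31, 37, 26, None, 35, 40, None, None, None, None, None, 47, 45]
In a BST, the LCA of p=32, q=40 is the first node v on the
root-to-leaf path with p <= v <= q (go left if both < v, right if both > v).
Walk from root:
  at 32: 32 <= 32 <= 40, this is the LCA
LCA = 32


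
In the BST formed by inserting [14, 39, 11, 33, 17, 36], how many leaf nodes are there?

Tree built from: [14, 39, 11, 33, 17, 36]
Tree (level-order array): [14, 11, 39, None, None, 33, None, 17, 36]
Rule: A leaf has 0 children.
Per-node child counts:
  node 14: 2 child(ren)
  node 11: 0 child(ren)
  node 39: 1 child(ren)
  node 33: 2 child(ren)
  node 17: 0 child(ren)
  node 36: 0 child(ren)
Matching nodes: [11, 17, 36]
Count of leaf nodes: 3


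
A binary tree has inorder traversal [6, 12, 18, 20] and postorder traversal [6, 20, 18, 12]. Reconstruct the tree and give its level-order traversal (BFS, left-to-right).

Inorder:   [6, 12, 18, 20]
Postorder: [6, 20, 18, 12]
Algorithm: postorder visits root last, so walk postorder right-to-left;
each value is the root of the current inorder slice — split it at that
value, recurse on the right subtree first, then the left.
Recursive splits:
  root=12; inorder splits into left=[6], right=[18, 20]
  root=18; inorder splits into left=[], right=[20]
  root=20; inorder splits into left=[], right=[]
  root=6; inorder splits into left=[], right=[]
Reconstructed level-order: [12, 6, 18, 20]


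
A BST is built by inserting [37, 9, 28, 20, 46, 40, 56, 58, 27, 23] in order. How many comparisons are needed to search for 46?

Search path for 46: 37 -> 46
Found: True
Comparisons: 2


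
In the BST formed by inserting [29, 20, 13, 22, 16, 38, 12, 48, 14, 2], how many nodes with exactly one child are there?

Tree built from: [29, 20, 13, 22, 16, 38, 12, 48, 14, 2]
Tree (level-order array): [29, 20, 38, 13, 22, None, 48, 12, 16, None, None, None, None, 2, None, 14]
Rule: These are nodes with exactly 1 non-null child.
Per-node child counts:
  node 29: 2 child(ren)
  node 20: 2 child(ren)
  node 13: 2 child(ren)
  node 12: 1 child(ren)
  node 2: 0 child(ren)
  node 16: 1 child(ren)
  node 14: 0 child(ren)
  node 22: 0 child(ren)
  node 38: 1 child(ren)
  node 48: 0 child(ren)
Matching nodes: [12, 16, 38]
Count of nodes with exactly one child: 3


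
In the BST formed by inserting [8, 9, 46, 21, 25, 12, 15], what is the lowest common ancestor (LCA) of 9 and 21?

Tree insertion order: [8, 9, 46, 21, 25, 12, 15]
Tree (level-order array): [8, None, 9, None, 46, 21, None, 12, 25, None, 15]
In a BST, the LCA of p=9, q=21 is the first node v on the
root-to-leaf path with p <= v <= q (go left if both < v, right if both > v).
Walk from root:
  at 8: both 9 and 21 > 8, go right
  at 9: 9 <= 9 <= 21, this is the LCA
LCA = 9


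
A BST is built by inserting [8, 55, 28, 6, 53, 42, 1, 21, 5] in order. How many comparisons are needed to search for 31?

Search path for 31: 8 -> 55 -> 28 -> 53 -> 42
Found: False
Comparisons: 5


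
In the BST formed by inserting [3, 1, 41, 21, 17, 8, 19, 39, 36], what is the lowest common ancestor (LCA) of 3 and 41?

Tree insertion order: [3, 1, 41, 21, 17, 8, 19, 39, 36]
Tree (level-order array): [3, 1, 41, None, None, 21, None, 17, 39, 8, 19, 36]
In a BST, the LCA of p=3, q=41 is the first node v on the
root-to-leaf path with p <= v <= q (go left if both < v, right if both > v).
Walk from root:
  at 3: 3 <= 3 <= 41, this is the LCA
LCA = 3


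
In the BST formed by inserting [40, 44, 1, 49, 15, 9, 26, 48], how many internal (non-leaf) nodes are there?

Tree built from: [40, 44, 1, 49, 15, 9, 26, 48]
Tree (level-order array): [40, 1, 44, None, 15, None, 49, 9, 26, 48]
Rule: An internal node has at least one child.
Per-node child counts:
  node 40: 2 child(ren)
  node 1: 1 child(ren)
  node 15: 2 child(ren)
  node 9: 0 child(ren)
  node 26: 0 child(ren)
  node 44: 1 child(ren)
  node 49: 1 child(ren)
  node 48: 0 child(ren)
Matching nodes: [40, 1, 15, 44, 49]
Count of internal (non-leaf) nodes: 5


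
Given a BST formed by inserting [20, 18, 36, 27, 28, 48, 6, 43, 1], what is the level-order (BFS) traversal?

Tree insertion order: [20, 18, 36, 27, 28, 48, 6, 43, 1]
Tree (level-order array): [20, 18, 36, 6, None, 27, 48, 1, None, None, 28, 43]
BFS from the root, enqueuing left then right child of each popped node:
  queue [20] -> pop 20, enqueue [18, 36], visited so far: [20]
  queue [18, 36] -> pop 18, enqueue [6], visited so far: [20, 18]
  queue [36, 6] -> pop 36, enqueue [27, 48], visited so far: [20, 18, 36]
  queue [6, 27, 48] -> pop 6, enqueue [1], visited so far: [20, 18, 36, 6]
  queue [27, 48, 1] -> pop 27, enqueue [28], visited so far: [20, 18, 36, 6, 27]
  queue [48, 1, 28] -> pop 48, enqueue [43], visited so far: [20, 18, 36, 6, 27, 48]
  queue [1, 28, 43] -> pop 1, enqueue [none], visited so far: [20, 18, 36, 6, 27, 48, 1]
  queue [28, 43] -> pop 28, enqueue [none], visited so far: [20, 18, 36, 6, 27, 48, 1, 28]
  queue [43] -> pop 43, enqueue [none], visited so far: [20, 18, 36, 6, 27, 48, 1, 28, 43]
Result: [20, 18, 36, 6, 27, 48, 1, 28, 43]


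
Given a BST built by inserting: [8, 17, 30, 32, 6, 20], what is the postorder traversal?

Tree insertion order: [8, 17, 30, 32, 6, 20]
Tree (level-order array): [8, 6, 17, None, None, None, 30, 20, 32]
Postorder traversal: [6, 20, 32, 30, 17, 8]


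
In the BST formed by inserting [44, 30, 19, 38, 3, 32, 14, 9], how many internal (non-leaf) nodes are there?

Tree built from: [44, 30, 19, 38, 3, 32, 14, 9]
Tree (level-order array): [44, 30, None, 19, 38, 3, None, 32, None, None, 14, None, None, 9]
Rule: An internal node has at least one child.
Per-node child counts:
  node 44: 1 child(ren)
  node 30: 2 child(ren)
  node 19: 1 child(ren)
  node 3: 1 child(ren)
  node 14: 1 child(ren)
  node 9: 0 child(ren)
  node 38: 1 child(ren)
  node 32: 0 child(ren)
Matching nodes: [44, 30, 19, 3, 14, 38]
Count of internal (non-leaf) nodes: 6


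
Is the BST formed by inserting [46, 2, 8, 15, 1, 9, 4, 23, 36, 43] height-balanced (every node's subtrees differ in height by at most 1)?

Tree (level-order array): [46, 2, None, 1, 8, None, None, 4, 15, None, None, 9, 23, None, None, None, 36, None, 43]
Definition: a tree is height-balanced if, at every node, |h(left) - h(right)| <= 1 (empty subtree has height -1).
Bottom-up per-node check:
  node 1: h_left=-1, h_right=-1, diff=0 [OK], height=0
  node 4: h_left=-1, h_right=-1, diff=0 [OK], height=0
  node 9: h_left=-1, h_right=-1, diff=0 [OK], height=0
  node 43: h_left=-1, h_right=-1, diff=0 [OK], height=0
  node 36: h_left=-1, h_right=0, diff=1 [OK], height=1
  node 23: h_left=-1, h_right=1, diff=2 [FAIL (|-1-1|=2 > 1)], height=2
  node 15: h_left=0, h_right=2, diff=2 [FAIL (|0-2|=2 > 1)], height=3
  node 8: h_left=0, h_right=3, diff=3 [FAIL (|0-3|=3 > 1)], height=4
  node 2: h_left=0, h_right=4, diff=4 [FAIL (|0-4|=4 > 1)], height=5
  node 46: h_left=5, h_right=-1, diff=6 [FAIL (|5--1|=6 > 1)], height=6
Node 23 violates the condition: |-1 - 1| = 2 > 1.
Result: Not balanced


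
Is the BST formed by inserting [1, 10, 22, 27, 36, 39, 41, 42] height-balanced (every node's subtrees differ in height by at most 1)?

Tree (level-order array): [1, None, 10, None, 22, None, 27, None, 36, None, 39, None, 41, None, 42]
Definition: a tree is height-balanced if, at every node, |h(left) - h(right)| <= 1 (empty subtree has height -1).
Bottom-up per-node check:
  node 42: h_left=-1, h_right=-1, diff=0 [OK], height=0
  node 41: h_left=-1, h_right=0, diff=1 [OK], height=1
  node 39: h_left=-1, h_right=1, diff=2 [FAIL (|-1-1|=2 > 1)], height=2
  node 36: h_left=-1, h_right=2, diff=3 [FAIL (|-1-2|=3 > 1)], height=3
  node 27: h_left=-1, h_right=3, diff=4 [FAIL (|-1-3|=4 > 1)], height=4
  node 22: h_left=-1, h_right=4, diff=5 [FAIL (|-1-4|=5 > 1)], height=5
  node 10: h_left=-1, h_right=5, diff=6 [FAIL (|-1-5|=6 > 1)], height=6
  node 1: h_left=-1, h_right=6, diff=7 [FAIL (|-1-6|=7 > 1)], height=7
Node 39 violates the condition: |-1 - 1| = 2 > 1.
Result: Not balanced


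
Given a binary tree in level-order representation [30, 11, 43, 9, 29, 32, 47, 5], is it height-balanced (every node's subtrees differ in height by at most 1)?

Tree (level-order array): [30, 11, 43, 9, 29, 32, 47, 5]
Definition: a tree is height-balanced if, at every node, |h(left) - h(right)| <= 1 (empty subtree has height -1).
Bottom-up per-node check:
  node 5: h_left=-1, h_right=-1, diff=0 [OK], height=0
  node 9: h_left=0, h_right=-1, diff=1 [OK], height=1
  node 29: h_left=-1, h_right=-1, diff=0 [OK], height=0
  node 11: h_left=1, h_right=0, diff=1 [OK], height=2
  node 32: h_left=-1, h_right=-1, diff=0 [OK], height=0
  node 47: h_left=-1, h_right=-1, diff=0 [OK], height=0
  node 43: h_left=0, h_right=0, diff=0 [OK], height=1
  node 30: h_left=2, h_right=1, diff=1 [OK], height=3
All nodes satisfy the balance condition.
Result: Balanced


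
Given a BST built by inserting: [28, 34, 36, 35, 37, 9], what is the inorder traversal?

Tree insertion order: [28, 34, 36, 35, 37, 9]
Tree (level-order array): [28, 9, 34, None, None, None, 36, 35, 37]
Inorder traversal: [9, 28, 34, 35, 36, 37]


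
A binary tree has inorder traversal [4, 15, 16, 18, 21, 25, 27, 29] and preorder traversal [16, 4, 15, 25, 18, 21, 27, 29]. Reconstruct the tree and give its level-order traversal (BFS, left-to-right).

Inorder:  [4, 15, 16, 18, 21, 25, 27, 29]
Preorder: [16, 4, 15, 25, 18, 21, 27, 29]
Algorithm: preorder visits root first, so consume preorder in order;
for each root, split the current inorder slice at that value into
left-subtree inorder and right-subtree inorder, then recurse.
Recursive splits:
  root=16; inorder splits into left=[4, 15], right=[18, 21, 25, 27, 29]
  root=4; inorder splits into left=[], right=[15]
  root=15; inorder splits into left=[], right=[]
  root=25; inorder splits into left=[18, 21], right=[27, 29]
  root=18; inorder splits into left=[], right=[21]
  root=21; inorder splits into left=[], right=[]
  root=27; inorder splits into left=[], right=[29]
  root=29; inorder splits into left=[], right=[]
Reconstructed level-order: [16, 4, 25, 15, 18, 27, 21, 29]


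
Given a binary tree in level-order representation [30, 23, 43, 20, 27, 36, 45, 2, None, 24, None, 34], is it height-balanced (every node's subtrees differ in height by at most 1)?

Tree (level-order array): [30, 23, 43, 20, 27, 36, 45, 2, None, 24, None, 34]
Definition: a tree is height-balanced if, at every node, |h(left) - h(right)| <= 1 (empty subtree has height -1).
Bottom-up per-node check:
  node 2: h_left=-1, h_right=-1, diff=0 [OK], height=0
  node 20: h_left=0, h_right=-1, diff=1 [OK], height=1
  node 24: h_left=-1, h_right=-1, diff=0 [OK], height=0
  node 27: h_left=0, h_right=-1, diff=1 [OK], height=1
  node 23: h_left=1, h_right=1, diff=0 [OK], height=2
  node 34: h_left=-1, h_right=-1, diff=0 [OK], height=0
  node 36: h_left=0, h_right=-1, diff=1 [OK], height=1
  node 45: h_left=-1, h_right=-1, diff=0 [OK], height=0
  node 43: h_left=1, h_right=0, diff=1 [OK], height=2
  node 30: h_left=2, h_right=2, diff=0 [OK], height=3
All nodes satisfy the balance condition.
Result: Balanced


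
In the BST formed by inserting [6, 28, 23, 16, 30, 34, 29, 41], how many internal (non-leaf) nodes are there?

Tree built from: [6, 28, 23, 16, 30, 34, 29, 41]
Tree (level-order array): [6, None, 28, 23, 30, 16, None, 29, 34, None, None, None, None, None, 41]
Rule: An internal node has at least one child.
Per-node child counts:
  node 6: 1 child(ren)
  node 28: 2 child(ren)
  node 23: 1 child(ren)
  node 16: 0 child(ren)
  node 30: 2 child(ren)
  node 29: 0 child(ren)
  node 34: 1 child(ren)
  node 41: 0 child(ren)
Matching nodes: [6, 28, 23, 30, 34]
Count of internal (non-leaf) nodes: 5


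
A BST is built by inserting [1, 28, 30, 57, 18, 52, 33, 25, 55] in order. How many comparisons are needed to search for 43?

Search path for 43: 1 -> 28 -> 30 -> 57 -> 52 -> 33
Found: False
Comparisons: 6


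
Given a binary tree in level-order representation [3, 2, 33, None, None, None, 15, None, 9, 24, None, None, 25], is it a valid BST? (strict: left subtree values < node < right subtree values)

Level-order array: [3, 2, 33, None, None, None, 15, None, 9, 24, None, None, 25]
Validate using subtree bounds (lo, hi): at each node, require lo < value < hi,
then recurse left with hi=value and right with lo=value.
Preorder trace (stopping at first violation):
  at node 3 with bounds (-inf, +inf): OK
  at node 2 with bounds (-inf, 3): OK
  at node 33 with bounds (3, +inf): OK
  at node 15 with bounds (33, +inf): VIOLATION
Node 15 violates its bound: not (33 < 15 < +inf).
Result: Not a valid BST


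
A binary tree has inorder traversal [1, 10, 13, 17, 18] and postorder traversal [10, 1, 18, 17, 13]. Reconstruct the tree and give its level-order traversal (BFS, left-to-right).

Inorder:   [1, 10, 13, 17, 18]
Postorder: [10, 1, 18, 17, 13]
Algorithm: postorder visits root last, so walk postorder right-to-left;
each value is the root of the current inorder slice — split it at that
value, recurse on the right subtree first, then the left.
Recursive splits:
  root=13; inorder splits into left=[1, 10], right=[17, 18]
  root=17; inorder splits into left=[], right=[18]
  root=18; inorder splits into left=[], right=[]
  root=1; inorder splits into left=[], right=[10]
  root=10; inorder splits into left=[], right=[]
Reconstructed level-order: [13, 1, 17, 10, 18]


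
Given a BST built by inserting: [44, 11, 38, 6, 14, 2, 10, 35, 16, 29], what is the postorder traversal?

Tree insertion order: [44, 11, 38, 6, 14, 2, 10, 35, 16, 29]
Tree (level-order array): [44, 11, None, 6, 38, 2, 10, 14, None, None, None, None, None, None, 35, 16, None, None, 29]
Postorder traversal: [2, 10, 6, 29, 16, 35, 14, 38, 11, 44]


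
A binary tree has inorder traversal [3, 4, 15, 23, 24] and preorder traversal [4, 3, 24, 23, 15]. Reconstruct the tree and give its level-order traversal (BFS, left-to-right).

Inorder:  [3, 4, 15, 23, 24]
Preorder: [4, 3, 24, 23, 15]
Algorithm: preorder visits root first, so consume preorder in order;
for each root, split the current inorder slice at that value into
left-subtree inorder and right-subtree inorder, then recurse.
Recursive splits:
  root=4; inorder splits into left=[3], right=[15, 23, 24]
  root=3; inorder splits into left=[], right=[]
  root=24; inorder splits into left=[15, 23], right=[]
  root=23; inorder splits into left=[15], right=[]
  root=15; inorder splits into left=[], right=[]
Reconstructed level-order: [4, 3, 24, 23, 15]


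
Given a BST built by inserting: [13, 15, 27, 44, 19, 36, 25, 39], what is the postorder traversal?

Tree insertion order: [13, 15, 27, 44, 19, 36, 25, 39]
Tree (level-order array): [13, None, 15, None, 27, 19, 44, None, 25, 36, None, None, None, None, 39]
Postorder traversal: [25, 19, 39, 36, 44, 27, 15, 13]


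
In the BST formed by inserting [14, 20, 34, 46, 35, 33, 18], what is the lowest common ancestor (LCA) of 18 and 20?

Tree insertion order: [14, 20, 34, 46, 35, 33, 18]
Tree (level-order array): [14, None, 20, 18, 34, None, None, 33, 46, None, None, 35]
In a BST, the LCA of p=18, q=20 is the first node v on the
root-to-leaf path with p <= v <= q (go left if both < v, right if both > v).
Walk from root:
  at 14: both 18 and 20 > 14, go right
  at 20: 18 <= 20 <= 20, this is the LCA
LCA = 20


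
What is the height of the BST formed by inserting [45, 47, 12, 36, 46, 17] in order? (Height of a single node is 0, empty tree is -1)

Insertion order: [45, 47, 12, 36, 46, 17]
Tree (level-order array): [45, 12, 47, None, 36, 46, None, 17]
Compute height bottom-up (empty subtree = -1):
  height(17) = 1 + max(-1, -1) = 0
  height(36) = 1 + max(0, -1) = 1
  height(12) = 1 + max(-1, 1) = 2
  height(46) = 1 + max(-1, -1) = 0
  height(47) = 1 + max(0, -1) = 1
  height(45) = 1 + max(2, 1) = 3
Height = 3


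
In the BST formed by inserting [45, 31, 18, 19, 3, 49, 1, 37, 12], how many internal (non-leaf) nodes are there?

Tree built from: [45, 31, 18, 19, 3, 49, 1, 37, 12]
Tree (level-order array): [45, 31, 49, 18, 37, None, None, 3, 19, None, None, 1, 12]
Rule: An internal node has at least one child.
Per-node child counts:
  node 45: 2 child(ren)
  node 31: 2 child(ren)
  node 18: 2 child(ren)
  node 3: 2 child(ren)
  node 1: 0 child(ren)
  node 12: 0 child(ren)
  node 19: 0 child(ren)
  node 37: 0 child(ren)
  node 49: 0 child(ren)
Matching nodes: [45, 31, 18, 3]
Count of internal (non-leaf) nodes: 4


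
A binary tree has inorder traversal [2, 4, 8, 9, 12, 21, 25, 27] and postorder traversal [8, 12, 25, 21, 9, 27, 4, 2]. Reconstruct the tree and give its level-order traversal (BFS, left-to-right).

Inorder:   [2, 4, 8, 9, 12, 21, 25, 27]
Postorder: [8, 12, 25, 21, 9, 27, 4, 2]
Algorithm: postorder visits root last, so walk postorder right-to-left;
each value is the root of the current inorder slice — split it at that
value, recurse on the right subtree first, then the left.
Recursive splits:
  root=2; inorder splits into left=[], right=[4, 8, 9, 12, 21, 25, 27]
  root=4; inorder splits into left=[], right=[8, 9, 12, 21, 25, 27]
  root=27; inorder splits into left=[8, 9, 12, 21, 25], right=[]
  root=9; inorder splits into left=[8], right=[12, 21, 25]
  root=21; inorder splits into left=[12], right=[25]
  root=25; inorder splits into left=[], right=[]
  root=12; inorder splits into left=[], right=[]
  root=8; inorder splits into left=[], right=[]
Reconstructed level-order: [2, 4, 27, 9, 8, 21, 12, 25]


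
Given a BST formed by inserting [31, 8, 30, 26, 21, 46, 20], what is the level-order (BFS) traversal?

Tree insertion order: [31, 8, 30, 26, 21, 46, 20]
Tree (level-order array): [31, 8, 46, None, 30, None, None, 26, None, 21, None, 20]
BFS from the root, enqueuing left then right child of each popped node:
  queue [31] -> pop 31, enqueue [8, 46], visited so far: [31]
  queue [8, 46] -> pop 8, enqueue [30], visited so far: [31, 8]
  queue [46, 30] -> pop 46, enqueue [none], visited so far: [31, 8, 46]
  queue [30] -> pop 30, enqueue [26], visited so far: [31, 8, 46, 30]
  queue [26] -> pop 26, enqueue [21], visited so far: [31, 8, 46, 30, 26]
  queue [21] -> pop 21, enqueue [20], visited so far: [31, 8, 46, 30, 26, 21]
  queue [20] -> pop 20, enqueue [none], visited so far: [31, 8, 46, 30, 26, 21, 20]
Result: [31, 8, 46, 30, 26, 21, 20]


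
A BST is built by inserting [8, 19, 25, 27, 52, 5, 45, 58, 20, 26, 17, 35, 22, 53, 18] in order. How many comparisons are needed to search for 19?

Search path for 19: 8 -> 19
Found: True
Comparisons: 2


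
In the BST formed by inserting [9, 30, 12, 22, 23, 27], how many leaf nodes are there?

Tree built from: [9, 30, 12, 22, 23, 27]
Tree (level-order array): [9, None, 30, 12, None, None, 22, None, 23, None, 27]
Rule: A leaf has 0 children.
Per-node child counts:
  node 9: 1 child(ren)
  node 30: 1 child(ren)
  node 12: 1 child(ren)
  node 22: 1 child(ren)
  node 23: 1 child(ren)
  node 27: 0 child(ren)
Matching nodes: [27]
Count of leaf nodes: 1


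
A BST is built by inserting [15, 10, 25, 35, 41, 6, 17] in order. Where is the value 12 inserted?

Starting tree (level order): [15, 10, 25, 6, None, 17, 35, None, None, None, None, None, 41]
Insertion path: 15 -> 10
Result: insert 12 as right child of 10
Final tree (level order): [15, 10, 25, 6, 12, 17, 35, None, None, None, None, None, None, None, 41]


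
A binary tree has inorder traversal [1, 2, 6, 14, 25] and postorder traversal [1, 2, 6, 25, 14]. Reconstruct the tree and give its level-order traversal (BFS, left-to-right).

Inorder:   [1, 2, 6, 14, 25]
Postorder: [1, 2, 6, 25, 14]
Algorithm: postorder visits root last, so walk postorder right-to-left;
each value is the root of the current inorder slice — split it at that
value, recurse on the right subtree first, then the left.
Recursive splits:
  root=14; inorder splits into left=[1, 2, 6], right=[25]
  root=25; inorder splits into left=[], right=[]
  root=6; inorder splits into left=[1, 2], right=[]
  root=2; inorder splits into left=[1], right=[]
  root=1; inorder splits into left=[], right=[]
Reconstructed level-order: [14, 6, 25, 2, 1]


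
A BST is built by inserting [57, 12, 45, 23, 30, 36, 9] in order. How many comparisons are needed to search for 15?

Search path for 15: 57 -> 12 -> 45 -> 23
Found: False
Comparisons: 4


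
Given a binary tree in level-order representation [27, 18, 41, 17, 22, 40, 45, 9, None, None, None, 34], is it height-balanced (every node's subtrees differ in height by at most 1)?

Tree (level-order array): [27, 18, 41, 17, 22, 40, 45, 9, None, None, None, 34]
Definition: a tree is height-balanced if, at every node, |h(left) - h(right)| <= 1 (empty subtree has height -1).
Bottom-up per-node check:
  node 9: h_left=-1, h_right=-1, diff=0 [OK], height=0
  node 17: h_left=0, h_right=-1, diff=1 [OK], height=1
  node 22: h_left=-1, h_right=-1, diff=0 [OK], height=0
  node 18: h_left=1, h_right=0, diff=1 [OK], height=2
  node 34: h_left=-1, h_right=-1, diff=0 [OK], height=0
  node 40: h_left=0, h_right=-1, diff=1 [OK], height=1
  node 45: h_left=-1, h_right=-1, diff=0 [OK], height=0
  node 41: h_left=1, h_right=0, diff=1 [OK], height=2
  node 27: h_left=2, h_right=2, diff=0 [OK], height=3
All nodes satisfy the balance condition.
Result: Balanced


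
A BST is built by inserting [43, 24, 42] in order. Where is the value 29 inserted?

Starting tree (level order): [43, 24, None, None, 42]
Insertion path: 43 -> 24 -> 42
Result: insert 29 as left child of 42
Final tree (level order): [43, 24, None, None, 42, 29]


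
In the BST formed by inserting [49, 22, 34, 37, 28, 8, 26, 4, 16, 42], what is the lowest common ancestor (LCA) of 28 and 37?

Tree insertion order: [49, 22, 34, 37, 28, 8, 26, 4, 16, 42]
Tree (level-order array): [49, 22, None, 8, 34, 4, 16, 28, 37, None, None, None, None, 26, None, None, 42]
In a BST, the LCA of p=28, q=37 is the first node v on the
root-to-leaf path with p <= v <= q (go left if both < v, right if both > v).
Walk from root:
  at 49: both 28 and 37 < 49, go left
  at 22: both 28 and 37 > 22, go right
  at 34: 28 <= 34 <= 37, this is the LCA
LCA = 34


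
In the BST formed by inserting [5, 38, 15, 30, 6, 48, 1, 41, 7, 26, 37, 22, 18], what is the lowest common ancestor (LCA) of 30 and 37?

Tree insertion order: [5, 38, 15, 30, 6, 48, 1, 41, 7, 26, 37, 22, 18]
Tree (level-order array): [5, 1, 38, None, None, 15, 48, 6, 30, 41, None, None, 7, 26, 37, None, None, None, None, 22, None, None, None, 18]
In a BST, the LCA of p=30, q=37 is the first node v on the
root-to-leaf path with p <= v <= q (go left if both < v, right if both > v).
Walk from root:
  at 5: both 30 and 37 > 5, go right
  at 38: both 30 and 37 < 38, go left
  at 15: both 30 and 37 > 15, go right
  at 30: 30 <= 30 <= 37, this is the LCA
LCA = 30


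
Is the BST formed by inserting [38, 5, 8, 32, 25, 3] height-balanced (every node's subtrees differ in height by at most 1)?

Tree (level-order array): [38, 5, None, 3, 8, None, None, None, 32, 25]
Definition: a tree is height-balanced if, at every node, |h(left) - h(right)| <= 1 (empty subtree has height -1).
Bottom-up per-node check:
  node 3: h_left=-1, h_right=-1, diff=0 [OK], height=0
  node 25: h_left=-1, h_right=-1, diff=0 [OK], height=0
  node 32: h_left=0, h_right=-1, diff=1 [OK], height=1
  node 8: h_left=-1, h_right=1, diff=2 [FAIL (|-1-1|=2 > 1)], height=2
  node 5: h_left=0, h_right=2, diff=2 [FAIL (|0-2|=2 > 1)], height=3
  node 38: h_left=3, h_right=-1, diff=4 [FAIL (|3--1|=4 > 1)], height=4
Node 8 violates the condition: |-1 - 1| = 2 > 1.
Result: Not balanced


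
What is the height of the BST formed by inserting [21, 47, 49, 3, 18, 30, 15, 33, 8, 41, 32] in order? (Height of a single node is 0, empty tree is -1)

Insertion order: [21, 47, 49, 3, 18, 30, 15, 33, 8, 41, 32]
Tree (level-order array): [21, 3, 47, None, 18, 30, 49, 15, None, None, 33, None, None, 8, None, 32, 41]
Compute height bottom-up (empty subtree = -1):
  height(8) = 1 + max(-1, -1) = 0
  height(15) = 1 + max(0, -1) = 1
  height(18) = 1 + max(1, -1) = 2
  height(3) = 1 + max(-1, 2) = 3
  height(32) = 1 + max(-1, -1) = 0
  height(41) = 1 + max(-1, -1) = 0
  height(33) = 1 + max(0, 0) = 1
  height(30) = 1 + max(-1, 1) = 2
  height(49) = 1 + max(-1, -1) = 0
  height(47) = 1 + max(2, 0) = 3
  height(21) = 1 + max(3, 3) = 4
Height = 4


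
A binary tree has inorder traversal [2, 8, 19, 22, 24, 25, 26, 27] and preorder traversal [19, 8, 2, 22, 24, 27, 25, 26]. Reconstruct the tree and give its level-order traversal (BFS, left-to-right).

Inorder:  [2, 8, 19, 22, 24, 25, 26, 27]
Preorder: [19, 8, 2, 22, 24, 27, 25, 26]
Algorithm: preorder visits root first, so consume preorder in order;
for each root, split the current inorder slice at that value into
left-subtree inorder and right-subtree inorder, then recurse.
Recursive splits:
  root=19; inorder splits into left=[2, 8], right=[22, 24, 25, 26, 27]
  root=8; inorder splits into left=[2], right=[]
  root=2; inorder splits into left=[], right=[]
  root=22; inorder splits into left=[], right=[24, 25, 26, 27]
  root=24; inorder splits into left=[], right=[25, 26, 27]
  root=27; inorder splits into left=[25, 26], right=[]
  root=25; inorder splits into left=[], right=[26]
  root=26; inorder splits into left=[], right=[]
Reconstructed level-order: [19, 8, 22, 2, 24, 27, 25, 26]


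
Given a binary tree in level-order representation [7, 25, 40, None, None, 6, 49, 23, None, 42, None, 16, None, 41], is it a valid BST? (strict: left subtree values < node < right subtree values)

Level-order array: [7, 25, 40, None, None, 6, 49, 23, None, 42, None, 16, None, 41]
Validate using subtree bounds (lo, hi): at each node, require lo < value < hi,
then recurse left with hi=value and right with lo=value.
Preorder trace (stopping at first violation):
  at node 7 with bounds (-inf, +inf): OK
  at node 25 with bounds (-inf, 7): VIOLATION
Node 25 violates its bound: not (-inf < 25 < 7).
Result: Not a valid BST


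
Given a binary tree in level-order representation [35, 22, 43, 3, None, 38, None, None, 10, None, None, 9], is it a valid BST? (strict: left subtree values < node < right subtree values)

Level-order array: [35, 22, 43, 3, None, 38, None, None, 10, None, None, 9]
Validate using subtree bounds (lo, hi): at each node, require lo < value < hi,
then recurse left with hi=value and right with lo=value.
Preorder trace (stopping at first violation):
  at node 35 with bounds (-inf, +inf): OK
  at node 22 with bounds (-inf, 35): OK
  at node 3 with bounds (-inf, 22): OK
  at node 10 with bounds (3, 22): OK
  at node 9 with bounds (3, 10): OK
  at node 43 with bounds (35, +inf): OK
  at node 38 with bounds (35, 43): OK
No violation found at any node.
Result: Valid BST


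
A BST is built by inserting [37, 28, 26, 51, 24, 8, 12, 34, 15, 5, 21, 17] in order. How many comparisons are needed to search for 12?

Search path for 12: 37 -> 28 -> 26 -> 24 -> 8 -> 12
Found: True
Comparisons: 6


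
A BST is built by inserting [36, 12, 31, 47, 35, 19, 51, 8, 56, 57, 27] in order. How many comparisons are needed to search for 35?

Search path for 35: 36 -> 12 -> 31 -> 35
Found: True
Comparisons: 4


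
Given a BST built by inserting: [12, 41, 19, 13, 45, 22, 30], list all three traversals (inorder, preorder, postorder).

Tree insertion order: [12, 41, 19, 13, 45, 22, 30]
Tree (level-order array): [12, None, 41, 19, 45, 13, 22, None, None, None, None, None, 30]
Inorder (L, root, R): [12, 13, 19, 22, 30, 41, 45]
Preorder (root, L, R): [12, 41, 19, 13, 22, 30, 45]
Postorder (L, R, root): [13, 30, 22, 19, 45, 41, 12]


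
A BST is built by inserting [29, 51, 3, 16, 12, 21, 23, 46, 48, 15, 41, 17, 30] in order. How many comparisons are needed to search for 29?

Search path for 29: 29
Found: True
Comparisons: 1


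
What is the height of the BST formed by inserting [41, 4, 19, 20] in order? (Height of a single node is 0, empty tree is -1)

Insertion order: [41, 4, 19, 20]
Tree (level-order array): [41, 4, None, None, 19, None, 20]
Compute height bottom-up (empty subtree = -1):
  height(20) = 1 + max(-1, -1) = 0
  height(19) = 1 + max(-1, 0) = 1
  height(4) = 1 + max(-1, 1) = 2
  height(41) = 1 + max(2, -1) = 3
Height = 3


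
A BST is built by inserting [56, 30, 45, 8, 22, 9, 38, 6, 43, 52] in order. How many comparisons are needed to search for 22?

Search path for 22: 56 -> 30 -> 8 -> 22
Found: True
Comparisons: 4


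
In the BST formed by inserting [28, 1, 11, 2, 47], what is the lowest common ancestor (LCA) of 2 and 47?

Tree insertion order: [28, 1, 11, 2, 47]
Tree (level-order array): [28, 1, 47, None, 11, None, None, 2]
In a BST, the LCA of p=2, q=47 is the first node v on the
root-to-leaf path with p <= v <= q (go left if both < v, right if both > v).
Walk from root:
  at 28: 2 <= 28 <= 47, this is the LCA
LCA = 28


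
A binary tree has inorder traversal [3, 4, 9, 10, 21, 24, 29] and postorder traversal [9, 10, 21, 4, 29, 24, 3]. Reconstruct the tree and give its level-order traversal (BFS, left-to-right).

Inorder:   [3, 4, 9, 10, 21, 24, 29]
Postorder: [9, 10, 21, 4, 29, 24, 3]
Algorithm: postorder visits root last, so walk postorder right-to-left;
each value is the root of the current inorder slice — split it at that
value, recurse on the right subtree first, then the left.
Recursive splits:
  root=3; inorder splits into left=[], right=[4, 9, 10, 21, 24, 29]
  root=24; inorder splits into left=[4, 9, 10, 21], right=[29]
  root=29; inorder splits into left=[], right=[]
  root=4; inorder splits into left=[], right=[9, 10, 21]
  root=21; inorder splits into left=[9, 10], right=[]
  root=10; inorder splits into left=[9], right=[]
  root=9; inorder splits into left=[], right=[]
Reconstructed level-order: [3, 24, 4, 29, 21, 10, 9]


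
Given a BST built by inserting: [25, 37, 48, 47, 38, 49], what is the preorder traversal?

Tree insertion order: [25, 37, 48, 47, 38, 49]
Tree (level-order array): [25, None, 37, None, 48, 47, 49, 38]
Preorder traversal: [25, 37, 48, 47, 38, 49]


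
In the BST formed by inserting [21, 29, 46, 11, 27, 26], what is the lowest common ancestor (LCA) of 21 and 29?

Tree insertion order: [21, 29, 46, 11, 27, 26]
Tree (level-order array): [21, 11, 29, None, None, 27, 46, 26]
In a BST, the LCA of p=21, q=29 is the first node v on the
root-to-leaf path with p <= v <= q (go left if both < v, right if both > v).
Walk from root:
  at 21: 21 <= 21 <= 29, this is the LCA
LCA = 21


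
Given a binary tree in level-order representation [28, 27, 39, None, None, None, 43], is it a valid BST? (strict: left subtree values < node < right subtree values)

Level-order array: [28, 27, 39, None, None, None, 43]
Validate using subtree bounds (lo, hi): at each node, require lo < value < hi,
then recurse left with hi=value and right with lo=value.
Preorder trace (stopping at first violation):
  at node 28 with bounds (-inf, +inf): OK
  at node 27 with bounds (-inf, 28): OK
  at node 39 with bounds (28, +inf): OK
  at node 43 with bounds (39, +inf): OK
No violation found at any node.
Result: Valid BST


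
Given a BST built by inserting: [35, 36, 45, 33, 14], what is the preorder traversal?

Tree insertion order: [35, 36, 45, 33, 14]
Tree (level-order array): [35, 33, 36, 14, None, None, 45]
Preorder traversal: [35, 33, 14, 36, 45]


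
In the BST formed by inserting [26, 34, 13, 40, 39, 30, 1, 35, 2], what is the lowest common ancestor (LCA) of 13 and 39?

Tree insertion order: [26, 34, 13, 40, 39, 30, 1, 35, 2]
Tree (level-order array): [26, 13, 34, 1, None, 30, 40, None, 2, None, None, 39, None, None, None, 35]
In a BST, the LCA of p=13, q=39 is the first node v on the
root-to-leaf path with p <= v <= q (go left if both < v, right if both > v).
Walk from root:
  at 26: 13 <= 26 <= 39, this is the LCA
LCA = 26


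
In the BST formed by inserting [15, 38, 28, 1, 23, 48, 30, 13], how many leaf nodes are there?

Tree built from: [15, 38, 28, 1, 23, 48, 30, 13]
Tree (level-order array): [15, 1, 38, None, 13, 28, 48, None, None, 23, 30]
Rule: A leaf has 0 children.
Per-node child counts:
  node 15: 2 child(ren)
  node 1: 1 child(ren)
  node 13: 0 child(ren)
  node 38: 2 child(ren)
  node 28: 2 child(ren)
  node 23: 0 child(ren)
  node 30: 0 child(ren)
  node 48: 0 child(ren)
Matching nodes: [13, 23, 30, 48]
Count of leaf nodes: 4


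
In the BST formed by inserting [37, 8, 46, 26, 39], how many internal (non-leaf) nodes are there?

Tree built from: [37, 8, 46, 26, 39]
Tree (level-order array): [37, 8, 46, None, 26, 39]
Rule: An internal node has at least one child.
Per-node child counts:
  node 37: 2 child(ren)
  node 8: 1 child(ren)
  node 26: 0 child(ren)
  node 46: 1 child(ren)
  node 39: 0 child(ren)
Matching nodes: [37, 8, 46]
Count of internal (non-leaf) nodes: 3
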